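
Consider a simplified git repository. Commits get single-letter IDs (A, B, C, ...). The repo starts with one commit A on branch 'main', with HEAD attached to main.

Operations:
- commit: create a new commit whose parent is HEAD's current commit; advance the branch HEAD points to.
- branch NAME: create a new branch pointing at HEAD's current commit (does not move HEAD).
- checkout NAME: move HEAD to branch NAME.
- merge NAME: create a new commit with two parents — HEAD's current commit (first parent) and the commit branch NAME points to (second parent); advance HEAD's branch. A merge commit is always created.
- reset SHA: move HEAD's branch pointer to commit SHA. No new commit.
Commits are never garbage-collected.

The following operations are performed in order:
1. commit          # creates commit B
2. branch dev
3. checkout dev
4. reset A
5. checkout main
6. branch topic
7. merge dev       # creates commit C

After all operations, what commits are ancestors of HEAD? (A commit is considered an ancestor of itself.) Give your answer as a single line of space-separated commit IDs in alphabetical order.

Answer: A B C

Derivation:
After op 1 (commit): HEAD=main@B [main=B]
After op 2 (branch): HEAD=main@B [dev=B main=B]
After op 3 (checkout): HEAD=dev@B [dev=B main=B]
After op 4 (reset): HEAD=dev@A [dev=A main=B]
After op 5 (checkout): HEAD=main@B [dev=A main=B]
After op 6 (branch): HEAD=main@B [dev=A main=B topic=B]
After op 7 (merge): HEAD=main@C [dev=A main=C topic=B]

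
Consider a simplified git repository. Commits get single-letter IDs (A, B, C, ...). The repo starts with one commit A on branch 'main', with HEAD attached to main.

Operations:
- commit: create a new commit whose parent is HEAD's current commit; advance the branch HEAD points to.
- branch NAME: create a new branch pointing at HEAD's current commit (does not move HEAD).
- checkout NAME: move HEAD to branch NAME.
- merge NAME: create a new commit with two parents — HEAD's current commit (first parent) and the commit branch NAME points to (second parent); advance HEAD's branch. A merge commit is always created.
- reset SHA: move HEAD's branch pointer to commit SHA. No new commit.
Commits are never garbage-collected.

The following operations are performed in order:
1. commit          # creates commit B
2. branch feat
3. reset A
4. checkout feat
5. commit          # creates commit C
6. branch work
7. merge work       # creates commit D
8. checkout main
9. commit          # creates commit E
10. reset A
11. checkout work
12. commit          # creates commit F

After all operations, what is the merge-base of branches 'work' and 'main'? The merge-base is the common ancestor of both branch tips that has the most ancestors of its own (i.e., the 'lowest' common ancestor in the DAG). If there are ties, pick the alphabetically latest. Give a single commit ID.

Answer: A

Derivation:
After op 1 (commit): HEAD=main@B [main=B]
After op 2 (branch): HEAD=main@B [feat=B main=B]
After op 3 (reset): HEAD=main@A [feat=B main=A]
After op 4 (checkout): HEAD=feat@B [feat=B main=A]
After op 5 (commit): HEAD=feat@C [feat=C main=A]
After op 6 (branch): HEAD=feat@C [feat=C main=A work=C]
After op 7 (merge): HEAD=feat@D [feat=D main=A work=C]
After op 8 (checkout): HEAD=main@A [feat=D main=A work=C]
After op 9 (commit): HEAD=main@E [feat=D main=E work=C]
After op 10 (reset): HEAD=main@A [feat=D main=A work=C]
After op 11 (checkout): HEAD=work@C [feat=D main=A work=C]
After op 12 (commit): HEAD=work@F [feat=D main=A work=F]
ancestors(work=F): ['A', 'B', 'C', 'F']
ancestors(main=A): ['A']
common: ['A']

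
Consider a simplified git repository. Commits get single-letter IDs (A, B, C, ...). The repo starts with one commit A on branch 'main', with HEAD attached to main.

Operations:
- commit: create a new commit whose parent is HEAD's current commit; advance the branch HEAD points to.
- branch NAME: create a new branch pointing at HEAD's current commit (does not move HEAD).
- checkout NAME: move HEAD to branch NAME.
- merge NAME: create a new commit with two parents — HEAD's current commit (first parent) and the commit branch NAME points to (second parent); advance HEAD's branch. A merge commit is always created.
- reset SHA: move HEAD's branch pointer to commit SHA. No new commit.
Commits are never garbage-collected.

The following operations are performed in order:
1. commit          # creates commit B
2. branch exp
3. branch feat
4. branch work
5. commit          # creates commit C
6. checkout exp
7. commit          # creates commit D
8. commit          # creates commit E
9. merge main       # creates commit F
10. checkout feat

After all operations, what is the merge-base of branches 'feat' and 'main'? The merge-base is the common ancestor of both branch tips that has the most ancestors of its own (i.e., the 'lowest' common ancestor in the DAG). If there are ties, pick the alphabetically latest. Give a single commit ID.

After op 1 (commit): HEAD=main@B [main=B]
After op 2 (branch): HEAD=main@B [exp=B main=B]
After op 3 (branch): HEAD=main@B [exp=B feat=B main=B]
After op 4 (branch): HEAD=main@B [exp=B feat=B main=B work=B]
After op 5 (commit): HEAD=main@C [exp=B feat=B main=C work=B]
After op 6 (checkout): HEAD=exp@B [exp=B feat=B main=C work=B]
After op 7 (commit): HEAD=exp@D [exp=D feat=B main=C work=B]
After op 8 (commit): HEAD=exp@E [exp=E feat=B main=C work=B]
After op 9 (merge): HEAD=exp@F [exp=F feat=B main=C work=B]
After op 10 (checkout): HEAD=feat@B [exp=F feat=B main=C work=B]
ancestors(feat=B): ['A', 'B']
ancestors(main=C): ['A', 'B', 'C']
common: ['A', 'B']

Answer: B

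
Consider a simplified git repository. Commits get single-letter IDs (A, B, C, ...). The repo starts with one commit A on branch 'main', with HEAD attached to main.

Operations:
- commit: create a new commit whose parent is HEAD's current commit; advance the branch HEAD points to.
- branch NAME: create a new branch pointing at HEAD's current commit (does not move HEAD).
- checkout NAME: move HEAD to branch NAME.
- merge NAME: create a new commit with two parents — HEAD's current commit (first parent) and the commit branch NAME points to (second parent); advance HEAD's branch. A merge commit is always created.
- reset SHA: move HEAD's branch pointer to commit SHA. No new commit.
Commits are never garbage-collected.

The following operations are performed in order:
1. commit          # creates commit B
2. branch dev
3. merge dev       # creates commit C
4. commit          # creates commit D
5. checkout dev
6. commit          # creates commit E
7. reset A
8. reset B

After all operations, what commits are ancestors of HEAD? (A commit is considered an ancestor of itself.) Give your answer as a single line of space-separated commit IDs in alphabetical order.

After op 1 (commit): HEAD=main@B [main=B]
After op 2 (branch): HEAD=main@B [dev=B main=B]
After op 3 (merge): HEAD=main@C [dev=B main=C]
After op 4 (commit): HEAD=main@D [dev=B main=D]
After op 5 (checkout): HEAD=dev@B [dev=B main=D]
After op 6 (commit): HEAD=dev@E [dev=E main=D]
After op 7 (reset): HEAD=dev@A [dev=A main=D]
After op 8 (reset): HEAD=dev@B [dev=B main=D]

Answer: A B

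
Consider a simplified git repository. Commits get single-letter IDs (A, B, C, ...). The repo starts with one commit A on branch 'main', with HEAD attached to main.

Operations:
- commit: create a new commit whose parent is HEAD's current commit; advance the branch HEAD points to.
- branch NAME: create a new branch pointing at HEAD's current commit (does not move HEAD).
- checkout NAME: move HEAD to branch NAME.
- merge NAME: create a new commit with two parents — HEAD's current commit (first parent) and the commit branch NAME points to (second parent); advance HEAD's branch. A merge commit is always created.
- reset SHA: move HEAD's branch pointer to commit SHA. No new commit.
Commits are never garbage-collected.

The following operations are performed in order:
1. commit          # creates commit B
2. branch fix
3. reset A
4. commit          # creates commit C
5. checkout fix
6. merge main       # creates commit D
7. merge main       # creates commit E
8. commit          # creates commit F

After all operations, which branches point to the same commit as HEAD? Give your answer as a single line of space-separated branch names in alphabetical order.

After op 1 (commit): HEAD=main@B [main=B]
After op 2 (branch): HEAD=main@B [fix=B main=B]
After op 3 (reset): HEAD=main@A [fix=B main=A]
After op 4 (commit): HEAD=main@C [fix=B main=C]
After op 5 (checkout): HEAD=fix@B [fix=B main=C]
After op 6 (merge): HEAD=fix@D [fix=D main=C]
After op 7 (merge): HEAD=fix@E [fix=E main=C]
After op 8 (commit): HEAD=fix@F [fix=F main=C]

Answer: fix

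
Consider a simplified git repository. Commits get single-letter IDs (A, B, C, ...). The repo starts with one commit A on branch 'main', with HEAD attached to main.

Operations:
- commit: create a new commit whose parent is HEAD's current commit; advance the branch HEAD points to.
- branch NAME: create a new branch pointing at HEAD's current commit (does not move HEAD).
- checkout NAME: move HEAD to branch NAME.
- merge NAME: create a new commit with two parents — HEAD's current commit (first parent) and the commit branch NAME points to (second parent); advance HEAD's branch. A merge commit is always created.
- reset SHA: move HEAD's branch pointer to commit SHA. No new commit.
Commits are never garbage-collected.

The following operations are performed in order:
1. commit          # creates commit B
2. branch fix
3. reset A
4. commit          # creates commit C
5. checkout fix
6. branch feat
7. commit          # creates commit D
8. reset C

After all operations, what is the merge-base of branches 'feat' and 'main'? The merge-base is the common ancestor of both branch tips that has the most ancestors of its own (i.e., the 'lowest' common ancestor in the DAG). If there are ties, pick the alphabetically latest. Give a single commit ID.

Answer: A

Derivation:
After op 1 (commit): HEAD=main@B [main=B]
After op 2 (branch): HEAD=main@B [fix=B main=B]
After op 3 (reset): HEAD=main@A [fix=B main=A]
After op 4 (commit): HEAD=main@C [fix=B main=C]
After op 5 (checkout): HEAD=fix@B [fix=B main=C]
After op 6 (branch): HEAD=fix@B [feat=B fix=B main=C]
After op 7 (commit): HEAD=fix@D [feat=B fix=D main=C]
After op 8 (reset): HEAD=fix@C [feat=B fix=C main=C]
ancestors(feat=B): ['A', 'B']
ancestors(main=C): ['A', 'C']
common: ['A']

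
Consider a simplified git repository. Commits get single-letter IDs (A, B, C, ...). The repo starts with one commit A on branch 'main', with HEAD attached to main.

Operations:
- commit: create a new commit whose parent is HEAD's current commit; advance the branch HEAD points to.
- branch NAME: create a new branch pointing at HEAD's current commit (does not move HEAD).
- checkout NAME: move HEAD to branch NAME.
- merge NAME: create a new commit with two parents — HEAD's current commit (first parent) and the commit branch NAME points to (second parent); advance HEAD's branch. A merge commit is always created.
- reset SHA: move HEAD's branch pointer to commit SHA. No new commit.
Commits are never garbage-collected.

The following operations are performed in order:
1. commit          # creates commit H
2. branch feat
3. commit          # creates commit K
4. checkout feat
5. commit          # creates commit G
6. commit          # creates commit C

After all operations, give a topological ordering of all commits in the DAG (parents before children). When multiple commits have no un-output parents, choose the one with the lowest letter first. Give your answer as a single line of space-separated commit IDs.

After op 1 (commit): HEAD=main@H [main=H]
After op 2 (branch): HEAD=main@H [feat=H main=H]
After op 3 (commit): HEAD=main@K [feat=H main=K]
After op 4 (checkout): HEAD=feat@H [feat=H main=K]
After op 5 (commit): HEAD=feat@G [feat=G main=K]
After op 6 (commit): HEAD=feat@C [feat=C main=K]
commit A: parents=[]
commit C: parents=['G']
commit G: parents=['H']
commit H: parents=['A']
commit K: parents=['H']

Answer: A H G C K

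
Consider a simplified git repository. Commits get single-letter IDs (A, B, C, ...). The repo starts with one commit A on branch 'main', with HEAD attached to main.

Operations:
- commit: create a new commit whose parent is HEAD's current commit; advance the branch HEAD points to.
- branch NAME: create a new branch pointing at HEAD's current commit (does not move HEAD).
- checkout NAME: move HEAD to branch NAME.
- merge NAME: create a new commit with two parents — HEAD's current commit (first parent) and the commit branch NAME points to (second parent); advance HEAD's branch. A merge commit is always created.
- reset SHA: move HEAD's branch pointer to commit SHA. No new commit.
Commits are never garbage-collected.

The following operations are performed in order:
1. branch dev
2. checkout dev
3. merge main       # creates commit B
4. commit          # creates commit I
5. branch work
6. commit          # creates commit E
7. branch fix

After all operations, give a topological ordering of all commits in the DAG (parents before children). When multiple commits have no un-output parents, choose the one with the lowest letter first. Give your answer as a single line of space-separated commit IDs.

After op 1 (branch): HEAD=main@A [dev=A main=A]
After op 2 (checkout): HEAD=dev@A [dev=A main=A]
After op 3 (merge): HEAD=dev@B [dev=B main=A]
After op 4 (commit): HEAD=dev@I [dev=I main=A]
After op 5 (branch): HEAD=dev@I [dev=I main=A work=I]
After op 6 (commit): HEAD=dev@E [dev=E main=A work=I]
After op 7 (branch): HEAD=dev@E [dev=E fix=E main=A work=I]
commit A: parents=[]
commit B: parents=['A', 'A']
commit E: parents=['I']
commit I: parents=['B']

Answer: A B I E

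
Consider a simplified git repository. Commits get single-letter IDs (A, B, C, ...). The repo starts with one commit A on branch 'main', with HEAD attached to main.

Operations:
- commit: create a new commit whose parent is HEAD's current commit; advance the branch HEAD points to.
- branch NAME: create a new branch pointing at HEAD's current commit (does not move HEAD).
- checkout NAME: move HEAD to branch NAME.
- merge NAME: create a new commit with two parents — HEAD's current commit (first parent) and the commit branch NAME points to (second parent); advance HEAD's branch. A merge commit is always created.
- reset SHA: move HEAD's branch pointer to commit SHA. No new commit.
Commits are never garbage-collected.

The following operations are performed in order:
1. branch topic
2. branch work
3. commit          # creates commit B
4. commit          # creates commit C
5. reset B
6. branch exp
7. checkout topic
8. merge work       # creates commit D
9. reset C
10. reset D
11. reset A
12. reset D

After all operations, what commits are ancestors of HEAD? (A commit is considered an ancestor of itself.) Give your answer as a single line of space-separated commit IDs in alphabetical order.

After op 1 (branch): HEAD=main@A [main=A topic=A]
After op 2 (branch): HEAD=main@A [main=A topic=A work=A]
After op 3 (commit): HEAD=main@B [main=B topic=A work=A]
After op 4 (commit): HEAD=main@C [main=C topic=A work=A]
After op 5 (reset): HEAD=main@B [main=B topic=A work=A]
After op 6 (branch): HEAD=main@B [exp=B main=B topic=A work=A]
After op 7 (checkout): HEAD=topic@A [exp=B main=B topic=A work=A]
After op 8 (merge): HEAD=topic@D [exp=B main=B topic=D work=A]
After op 9 (reset): HEAD=topic@C [exp=B main=B topic=C work=A]
After op 10 (reset): HEAD=topic@D [exp=B main=B topic=D work=A]
After op 11 (reset): HEAD=topic@A [exp=B main=B topic=A work=A]
After op 12 (reset): HEAD=topic@D [exp=B main=B topic=D work=A]

Answer: A D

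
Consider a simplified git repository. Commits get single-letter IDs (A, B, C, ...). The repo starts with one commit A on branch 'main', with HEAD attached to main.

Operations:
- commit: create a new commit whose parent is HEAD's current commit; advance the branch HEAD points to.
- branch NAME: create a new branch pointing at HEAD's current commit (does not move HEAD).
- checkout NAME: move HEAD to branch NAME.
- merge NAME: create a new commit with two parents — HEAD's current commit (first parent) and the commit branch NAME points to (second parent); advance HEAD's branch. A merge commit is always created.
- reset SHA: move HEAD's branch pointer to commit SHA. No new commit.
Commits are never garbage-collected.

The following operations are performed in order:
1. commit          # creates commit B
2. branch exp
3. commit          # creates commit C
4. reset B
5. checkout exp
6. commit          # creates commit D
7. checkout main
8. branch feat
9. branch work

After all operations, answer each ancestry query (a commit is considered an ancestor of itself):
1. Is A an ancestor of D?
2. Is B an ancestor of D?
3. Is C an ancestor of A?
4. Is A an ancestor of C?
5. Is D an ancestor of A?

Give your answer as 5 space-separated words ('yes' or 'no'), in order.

Answer: yes yes no yes no

Derivation:
After op 1 (commit): HEAD=main@B [main=B]
After op 2 (branch): HEAD=main@B [exp=B main=B]
After op 3 (commit): HEAD=main@C [exp=B main=C]
After op 4 (reset): HEAD=main@B [exp=B main=B]
After op 5 (checkout): HEAD=exp@B [exp=B main=B]
After op 6 (commit): HEAD=exp@D [exp=D main=B]
After op 7 (checkout): HEAD=main@B [exp=D main=B]
After op 8 (branch): HEAD=main@B [exp=D feat=B main=B]
After op 9 (branch): HEAD=main@B [exp=D feat=B main=B work=B]
ancestors(D) = {A,B,D}; A in? yes
ancestors(D) = {A,B,D}; B in? yes
ancestors(A) = {A}; C in? no
ancestors(C) = {A,B,C}; A in? yes
ancestors(A) = {A}; D in? no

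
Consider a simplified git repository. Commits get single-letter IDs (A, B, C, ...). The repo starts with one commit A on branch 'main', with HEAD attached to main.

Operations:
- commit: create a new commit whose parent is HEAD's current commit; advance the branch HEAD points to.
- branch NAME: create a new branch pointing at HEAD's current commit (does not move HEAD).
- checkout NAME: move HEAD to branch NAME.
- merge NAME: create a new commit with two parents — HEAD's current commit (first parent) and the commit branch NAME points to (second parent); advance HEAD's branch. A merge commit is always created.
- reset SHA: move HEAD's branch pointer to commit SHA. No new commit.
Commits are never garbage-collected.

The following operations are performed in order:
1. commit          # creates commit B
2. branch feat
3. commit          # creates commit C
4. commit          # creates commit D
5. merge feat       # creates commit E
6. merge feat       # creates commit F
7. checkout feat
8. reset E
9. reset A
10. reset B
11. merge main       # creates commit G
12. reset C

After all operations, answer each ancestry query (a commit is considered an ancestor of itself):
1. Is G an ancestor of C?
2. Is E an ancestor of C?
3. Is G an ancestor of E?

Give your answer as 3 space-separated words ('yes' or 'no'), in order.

After op 1 (commit): HEAD=main@B [main=B]
After op 2 (branch): HEAD=main@B [feat=B main=B]
After op 3 (commit): HEAD=main@C [feat=B main=C]
After op 4 (commit): HEAD=main@D [feat=B main=D]
After op 5 (merge): HEAD=main@E [feat=B main=E]
After op 6 (merge): HEAD=main@F [feat=B main=F]
After op 7 (checkout): HEAD=feat@B [feat=B main=F]
After op 8 (reset): HEAD=feat@E [feat=E main=F]
After op 9 (reset): HEAD=feat@A [feat=A main=F]
After op 10 (reset): HEAD=feat@B [feat=B main=F]
After op 11 (merge): HEAD=feat@G [feat=G main=F]
After op 12 (reset): HEAD=feat@C [feat=C main=F]
ancestors(C) = {A,B,C}; G in? no
ancestors(C) = {A,B,C}; E in? no
ancestors(E) = {A,B,C,D,E}; G in? no

Answer: no no no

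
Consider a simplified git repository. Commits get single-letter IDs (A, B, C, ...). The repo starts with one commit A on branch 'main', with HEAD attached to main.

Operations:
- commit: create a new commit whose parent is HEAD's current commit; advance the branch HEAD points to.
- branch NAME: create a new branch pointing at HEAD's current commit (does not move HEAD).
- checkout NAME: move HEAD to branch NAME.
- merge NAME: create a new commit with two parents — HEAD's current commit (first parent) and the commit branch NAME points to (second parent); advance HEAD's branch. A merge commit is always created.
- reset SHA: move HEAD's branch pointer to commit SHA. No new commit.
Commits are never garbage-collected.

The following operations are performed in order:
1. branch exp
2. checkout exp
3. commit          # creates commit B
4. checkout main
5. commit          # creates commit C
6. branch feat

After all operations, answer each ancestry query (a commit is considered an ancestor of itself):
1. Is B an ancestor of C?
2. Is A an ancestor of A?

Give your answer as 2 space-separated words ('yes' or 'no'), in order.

Answer: no yes

Derivation:
After op 1 (branch): HEAD=main@A [exp=A main=A]
After op 2 (checkout): HEAD=exp@A [exp=A main=A]
After op 3 (commit): HEAD=exp@B [exp=B main=A]
After op 4 (checkout): HEAD=main@A [exp=B main=A]
After op 5 (commit): HEAD=main@C [exp=B main=C]
After op 6 (branch): HEAD=main@C [exp=B feat=C main=C]
ancestors(C) = {A,C}; B in? no
ancestors(A) = {A}; A in? yes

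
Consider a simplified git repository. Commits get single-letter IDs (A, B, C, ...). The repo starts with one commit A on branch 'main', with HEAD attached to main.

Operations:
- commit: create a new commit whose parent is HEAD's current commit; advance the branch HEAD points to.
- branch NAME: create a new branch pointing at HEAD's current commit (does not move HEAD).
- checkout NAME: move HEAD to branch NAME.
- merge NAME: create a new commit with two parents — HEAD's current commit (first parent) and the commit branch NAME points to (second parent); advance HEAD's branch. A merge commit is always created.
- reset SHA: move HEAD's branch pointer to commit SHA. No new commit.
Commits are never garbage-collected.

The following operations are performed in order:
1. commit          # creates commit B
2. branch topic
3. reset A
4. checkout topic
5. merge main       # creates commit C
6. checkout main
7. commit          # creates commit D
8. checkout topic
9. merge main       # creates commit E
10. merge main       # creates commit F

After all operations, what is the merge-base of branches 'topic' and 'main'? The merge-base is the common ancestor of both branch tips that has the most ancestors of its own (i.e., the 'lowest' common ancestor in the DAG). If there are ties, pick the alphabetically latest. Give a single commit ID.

After op 1 (commit): HEAD=main@B [main=B]
After op 2 (branch): HEAD=main@B [main=B topic=B]
After op 3 (reset): HEAD=main@A [main=A topic=B]
After op 4 (checkout): HEAD=topic@B [main=A topic=B]
After op 5 (merge): HEAD=topic@C [main=A topic=C]
After op 6 (checkout): HEAD=main@A [main=A topic=C]
After op 7 (commit): HEAD=main@D [main=D topic=C]
After op 8 (checkout): HEAD=topic@C [main=D topic=C]
After op 9 (merge): HEAD=topic@E [main=D topic=E]
After op 10 (merge): HEAD=topic@F [main=D topic=F]
ancestors(topic=F): ['A', 'B', 'C', 'D', 'E', 'F']
ancestors(main=D): ['A', 'D']
common: ['A', 'D']

Answer: D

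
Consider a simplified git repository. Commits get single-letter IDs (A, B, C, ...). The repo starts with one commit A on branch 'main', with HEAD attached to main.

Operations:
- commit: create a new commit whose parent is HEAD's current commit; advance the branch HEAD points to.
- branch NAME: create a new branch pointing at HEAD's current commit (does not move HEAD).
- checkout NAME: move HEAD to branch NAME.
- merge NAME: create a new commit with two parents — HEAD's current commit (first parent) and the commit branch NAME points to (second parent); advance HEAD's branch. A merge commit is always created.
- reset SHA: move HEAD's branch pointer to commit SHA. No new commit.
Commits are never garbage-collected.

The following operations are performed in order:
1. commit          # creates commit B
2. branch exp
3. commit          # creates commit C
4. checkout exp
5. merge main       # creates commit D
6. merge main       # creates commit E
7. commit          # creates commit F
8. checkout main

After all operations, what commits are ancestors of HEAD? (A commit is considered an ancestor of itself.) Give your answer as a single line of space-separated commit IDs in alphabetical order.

Answer: A B C

Derivation:
After op 1 (commit): HEAD=main@B [main=B]
After op 2 (branch): HEAD=main@B [exp=B main=B]
After op 3 (commit): HEAD=main@C [exp=B main=C]
After op 4 (checkout): HEAD=exp@B [exp=B main=C]
After op 5 (merge): HEAD=exp@D [exp=D main=C]
After op 6 (merge): HEAD=exp@E [exp=E main=C]
After op 7 (commit): HEAD=exp@F [exp=F main=C]
After op 8 (checkout): HEAD=main@C [exp=F main=C]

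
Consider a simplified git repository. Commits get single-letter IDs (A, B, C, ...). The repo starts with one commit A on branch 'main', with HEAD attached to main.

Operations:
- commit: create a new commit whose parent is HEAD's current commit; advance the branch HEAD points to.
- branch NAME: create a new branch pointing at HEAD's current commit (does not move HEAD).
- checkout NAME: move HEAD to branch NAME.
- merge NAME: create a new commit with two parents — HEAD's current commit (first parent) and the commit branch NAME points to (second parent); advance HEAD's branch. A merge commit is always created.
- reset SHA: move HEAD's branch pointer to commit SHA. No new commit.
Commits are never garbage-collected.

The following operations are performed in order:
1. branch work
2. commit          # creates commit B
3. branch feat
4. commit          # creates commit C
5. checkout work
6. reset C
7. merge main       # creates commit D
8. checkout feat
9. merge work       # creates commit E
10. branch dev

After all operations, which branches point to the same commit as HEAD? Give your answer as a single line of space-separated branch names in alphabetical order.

After op 1 (branch): HEAD=main@A [main=A work=A]
After op 2 (commit): HEAD=main@B [main=B work=A]
After op 3 (branch): HEAD=main@B [feat=B main=B work=A]
After op 4 (commit): HEAD=main@C [feat=B main=C work=A]
After op 5 (checkout): HEAD=work@A [feat=B main=C work=A]
After op 6 (reset): HEAD=work@C [feat=B main=C work=C]
After op 7 (merge): HEAD=work@D [feat=B main=C work=D]
After op 8 (checkout): HEAD=feat@B [feat=B main=C work=D]
After op 9 (merge): HEAD=feat@E [feat=E main=C work=D]
After op 10 (branch): HEAD=feat@E [dev=E feat=E main=C work=D]

Answer: dev feat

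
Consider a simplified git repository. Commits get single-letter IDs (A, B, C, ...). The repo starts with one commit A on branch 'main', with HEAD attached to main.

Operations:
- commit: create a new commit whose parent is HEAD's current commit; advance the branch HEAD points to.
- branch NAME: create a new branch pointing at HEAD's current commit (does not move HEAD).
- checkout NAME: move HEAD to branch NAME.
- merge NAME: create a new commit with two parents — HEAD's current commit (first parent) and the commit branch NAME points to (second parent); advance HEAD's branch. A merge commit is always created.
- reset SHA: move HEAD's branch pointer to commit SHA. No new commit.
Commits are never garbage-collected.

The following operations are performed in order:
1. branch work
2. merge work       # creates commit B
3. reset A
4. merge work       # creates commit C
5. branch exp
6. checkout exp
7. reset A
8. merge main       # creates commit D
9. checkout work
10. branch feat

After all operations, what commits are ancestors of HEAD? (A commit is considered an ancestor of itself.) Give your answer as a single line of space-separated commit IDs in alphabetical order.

Answer: A

Derivation:
After op 1 (branch): HEAD=main@A [main=A work=A]
After op 2 (merge): HEAD=main@B [main=B work=A]
After op 3 (reset): HEAD=main@A [main=A work=A]
After op 4 (merge): HEAD=main@C [main=C work=A]
After op 5 (branch): HEAD=main@C [exp=C main=C work=A]
After op 6 (checkout): HEAD=exp@C [exp=C main=C work=A]
After op 7 (reset): HEAD=exp@A [exp=A main=C work=A]
After op 8 (merge): HEAD=exp@D [exp=D main=C work=A]
After op 9 (checkout): HEAD=work@A [exp=D main=C work=A]
After op 10 (branch): HEAD=work@A [exp=D feat=A main=C work=A]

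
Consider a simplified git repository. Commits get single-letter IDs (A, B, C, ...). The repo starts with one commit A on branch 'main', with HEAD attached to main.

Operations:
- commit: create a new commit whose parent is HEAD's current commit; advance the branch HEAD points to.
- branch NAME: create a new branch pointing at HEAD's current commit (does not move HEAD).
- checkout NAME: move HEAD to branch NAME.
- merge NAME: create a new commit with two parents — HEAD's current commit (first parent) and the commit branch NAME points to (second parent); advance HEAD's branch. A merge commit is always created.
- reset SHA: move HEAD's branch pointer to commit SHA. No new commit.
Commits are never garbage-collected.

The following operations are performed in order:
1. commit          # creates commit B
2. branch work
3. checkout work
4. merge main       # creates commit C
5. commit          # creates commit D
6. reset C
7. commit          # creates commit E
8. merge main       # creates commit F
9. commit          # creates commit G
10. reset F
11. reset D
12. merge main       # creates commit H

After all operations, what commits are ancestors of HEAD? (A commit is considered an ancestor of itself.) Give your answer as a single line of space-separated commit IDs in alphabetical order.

Answer: A B C D H

Derivation:
After op 1 (commit): HEAD=main@B [main=B]
After op 2 (branch): HEAD=main@B [main=B work=B]
After op 3 (checkout): HEAD=work@B [main=B work=B]
After op 4 (merge): HEAD=work@C [main=B work=C]
After op 5 (commit): HEAD=work@D [main=B work=D]
After op 6 (reset): HEAD=work@C [main=B work=C]
After op 7 (commit): HEAD=work@E [main=B work=E]
After op 8 (merge): HEAD=work@F [main=B work=F]
After op 9 (commit): HEAD=work@G [main=B work=G]
After op 10 (reset): HEAD=work@F [main=B work=F]
After op 11 (reset): HEAD=work@D [main=B work=D]
After op 12 (merge): HEAD=work@H [main=B work=H]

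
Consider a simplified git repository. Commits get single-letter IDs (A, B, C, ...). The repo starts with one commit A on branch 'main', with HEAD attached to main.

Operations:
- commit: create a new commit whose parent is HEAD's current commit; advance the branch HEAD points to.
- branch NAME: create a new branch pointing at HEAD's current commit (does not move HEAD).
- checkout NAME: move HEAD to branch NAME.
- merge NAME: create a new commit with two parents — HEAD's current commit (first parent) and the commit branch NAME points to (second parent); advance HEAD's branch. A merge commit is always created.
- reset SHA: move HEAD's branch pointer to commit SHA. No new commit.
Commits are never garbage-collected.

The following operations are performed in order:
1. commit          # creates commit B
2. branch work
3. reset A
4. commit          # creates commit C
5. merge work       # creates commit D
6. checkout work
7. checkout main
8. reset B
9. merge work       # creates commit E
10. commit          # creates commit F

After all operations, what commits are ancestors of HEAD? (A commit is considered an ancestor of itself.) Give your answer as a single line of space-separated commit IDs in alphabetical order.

After op 1 (commit): HEAD=main@B [main=B]
After op 2 (branch): HEAD=main@B [main=B work=B]
After op 3 (reset): HEAD=main@A [main=A work=B]
After op 4 (commit): HEAD=main@C [main=C work=B]
After op 5 (merge): HEAD=main@D [main=D work=B]
After op 6 (checkout): HEAD=work@B [main=D work=B]
After op 7 (checkout): HEAD=main@D [main=D work=B]
After op 8 (reset): HEAD=main@B [main=B work=B]
After op 9 (merge): HEAD=main@E [main=E work=B]
After op 10 (commit): HEAD=main@F [main=F work=B]

Answer: A B E F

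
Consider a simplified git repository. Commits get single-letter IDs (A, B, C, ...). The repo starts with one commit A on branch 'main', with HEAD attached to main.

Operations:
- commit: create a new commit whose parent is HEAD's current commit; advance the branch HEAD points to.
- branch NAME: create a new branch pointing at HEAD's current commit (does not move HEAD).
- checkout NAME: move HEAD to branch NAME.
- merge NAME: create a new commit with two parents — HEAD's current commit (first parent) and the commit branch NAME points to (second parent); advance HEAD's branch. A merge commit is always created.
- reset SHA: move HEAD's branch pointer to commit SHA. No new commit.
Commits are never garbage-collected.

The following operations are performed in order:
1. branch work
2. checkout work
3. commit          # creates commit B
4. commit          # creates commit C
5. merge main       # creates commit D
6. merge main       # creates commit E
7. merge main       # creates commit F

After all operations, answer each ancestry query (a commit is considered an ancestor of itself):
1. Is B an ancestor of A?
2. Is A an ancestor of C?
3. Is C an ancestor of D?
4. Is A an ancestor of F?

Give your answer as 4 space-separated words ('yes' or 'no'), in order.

After op 1 (branch): HEAD=main@A [main=A work=A]
After op 2 (checkout): HEAD=work@A [main=A work=A]
After op 3 (commit): HEAD=work@B [main=A work=B]
After op 4 (commit): HEAD=work@C [main=A work=C]
After op 5 (merge): HEAD=work@D [main=A work=D]
After op 6 (merge): HEAD=work@E [main=A work=E]
After op 7 (merge): HEAD=work@F [main=A work=F]
ancestors(A) = {A}; B in? no
ancestors(C) = {A,B,C}; A in? yes
ancestors(D) = {A,B,C,D}; C in? yes
ancestors(F) = {A,B,C,D,E,F}; A in? yes

Answer: no yes yes yes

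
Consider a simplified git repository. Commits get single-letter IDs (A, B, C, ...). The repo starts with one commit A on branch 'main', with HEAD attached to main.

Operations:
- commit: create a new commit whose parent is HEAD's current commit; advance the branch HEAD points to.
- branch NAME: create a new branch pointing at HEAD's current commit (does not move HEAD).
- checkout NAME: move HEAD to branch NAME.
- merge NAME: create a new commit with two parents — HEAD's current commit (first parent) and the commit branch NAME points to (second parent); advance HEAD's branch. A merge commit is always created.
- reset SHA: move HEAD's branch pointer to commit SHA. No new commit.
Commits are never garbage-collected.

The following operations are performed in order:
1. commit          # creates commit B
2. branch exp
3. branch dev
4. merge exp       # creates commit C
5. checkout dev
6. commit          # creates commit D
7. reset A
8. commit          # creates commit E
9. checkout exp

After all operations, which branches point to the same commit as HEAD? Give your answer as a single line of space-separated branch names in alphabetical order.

After op 1 (commit): HEAD=main@B [main=B]
After op 2 (branch): HEAD=main@B [exp=B main=B]
After op 3 (branch): HEAD=main@B [dev=B exp=B main=B]
After op 4 (merge): HEAD=main@C [dev=B exp=B main=C]
After op 5 (checkout): HEAD=dev@B [dev=B exp=B main=C]
After op 6 (commit): HEAD=dev@D [dev=D exp=B main=C]
After op 7 (reset): HEAD=dev@A [dev=A exp=B main=C]
After op 8 (commit): HEAD=dev@E [dev=E exp=B main=C]
After op 9 (checkout): HEAD=exp@B [dev=E exp=B main=C]

Answer: exp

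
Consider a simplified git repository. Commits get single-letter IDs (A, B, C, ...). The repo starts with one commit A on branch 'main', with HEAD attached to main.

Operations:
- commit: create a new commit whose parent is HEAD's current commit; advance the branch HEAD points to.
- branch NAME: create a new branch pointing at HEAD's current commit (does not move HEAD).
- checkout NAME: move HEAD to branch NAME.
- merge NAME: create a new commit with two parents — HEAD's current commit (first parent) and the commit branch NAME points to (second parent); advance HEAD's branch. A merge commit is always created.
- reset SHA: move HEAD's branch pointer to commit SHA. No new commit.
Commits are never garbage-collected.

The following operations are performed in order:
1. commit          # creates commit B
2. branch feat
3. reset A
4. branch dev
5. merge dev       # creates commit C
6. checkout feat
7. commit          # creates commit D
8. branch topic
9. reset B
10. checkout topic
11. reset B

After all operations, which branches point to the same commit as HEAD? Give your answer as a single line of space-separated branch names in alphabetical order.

After op 1 (commit): HEAD=main@B [main=B]
After op 2 (branch): HEAD=main@B [feat=B main=B]
After op 3 (reset): HEAD=main@A [feat=B main=A]
After op 4 (branch): HEAD=main@A [dev=A feat=B main=A]
After op 5 (merge): HEAD=main@C [dev=A feat=B main=C]
After op 6 (checkout): HEAD=feat@B [dev=A feat=B main=C]
After op 7 (commit): HEAD=feat@D [dev=A feat=D main=C]
After op 8 (branch): HEAD=feat@D [dev=A feat=D main=C topic=D]
After op 9 (reset): HEAD=feat@B [dev=A feat=B main=C topic=D]
After op 10 (checkout): HEAD=topic@D [dev=A feat=B main=C topic=D]
After op 11 (reset): HEAD=topic@B [dev=A feat=B main=C topic=B]

Answer: feat topic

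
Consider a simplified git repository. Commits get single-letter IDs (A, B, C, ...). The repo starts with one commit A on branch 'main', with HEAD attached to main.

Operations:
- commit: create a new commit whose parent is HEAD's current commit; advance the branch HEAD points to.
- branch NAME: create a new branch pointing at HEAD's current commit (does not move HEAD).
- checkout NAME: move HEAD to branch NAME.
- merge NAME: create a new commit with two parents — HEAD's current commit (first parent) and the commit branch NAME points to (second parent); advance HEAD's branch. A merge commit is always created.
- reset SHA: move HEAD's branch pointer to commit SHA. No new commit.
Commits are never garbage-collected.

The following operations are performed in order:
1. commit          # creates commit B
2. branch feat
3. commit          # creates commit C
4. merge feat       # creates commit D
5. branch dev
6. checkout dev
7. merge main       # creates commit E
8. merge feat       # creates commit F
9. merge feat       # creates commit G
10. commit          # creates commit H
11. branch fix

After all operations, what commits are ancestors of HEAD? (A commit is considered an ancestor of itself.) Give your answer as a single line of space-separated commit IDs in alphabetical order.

Answer: A B C D E F G H

Derivation:
After op 1 (commit): HEAD=main@B [main=B]
After op 2 (branch): HEAD=main@B [feat=B main=B]
After op 3 (commit): HEAD=main@C [feat=B main=C]
After op 4 (merge): HEAD=main@D [feat=B main=D]
After op 5 (branch): HEAD=main@D [dev=D feat=B main=D]
After op 6 (checkout): HEAD=dev@D [dev=D feat=B main=D]
After op 7 (merge): HEAD=dev@E [dev=E feat=B main=D]
After op 8 (merge): HEAD=dev@F [dev=F feat=B main=D]
After op 9 (merge): HEAD=dev@G [dev=G feat=B main=D]
After op 10 (commit): HEAD=dev@H [dev=H feat=B main=D]
After op 11 (branch): HEAD=dev@H [dev=H feat=B fix=H main=D]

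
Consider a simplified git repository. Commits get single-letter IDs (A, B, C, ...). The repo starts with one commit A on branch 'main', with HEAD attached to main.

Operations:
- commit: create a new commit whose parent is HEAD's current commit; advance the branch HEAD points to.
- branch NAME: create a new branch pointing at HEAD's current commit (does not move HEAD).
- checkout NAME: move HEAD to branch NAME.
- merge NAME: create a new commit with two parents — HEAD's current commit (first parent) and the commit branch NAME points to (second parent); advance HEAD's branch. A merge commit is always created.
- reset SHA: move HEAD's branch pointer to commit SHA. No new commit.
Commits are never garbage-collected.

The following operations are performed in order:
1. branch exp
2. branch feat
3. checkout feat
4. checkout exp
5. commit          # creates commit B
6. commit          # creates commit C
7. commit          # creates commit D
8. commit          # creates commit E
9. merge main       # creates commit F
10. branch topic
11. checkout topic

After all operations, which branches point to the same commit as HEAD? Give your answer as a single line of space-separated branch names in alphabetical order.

After op 1 (branch): HEAD=main@A [exp=A main=A]
After op 2 (branch): HEAD=main@A [exp=A feat=A main=A]
After op 3 (checkout): HEAD=feat@A [exp=A feat=A main=A]
After op 4 (checkout): HEAD=exp@A [exp=A feat=A main=A]
After op 5 (commit): HEAD=exp@B [exp=B feat=A main=A]
After op 6 (commit): HEAD=exp@C [exp=C feat=A main=A]
After op 7 (commit): HEAD=exp@D [exp=D feat=A main=A]
After op 8 (commit): HEAD=exp@E [exp=E feat=A main=A]
After op 9 (merge): HEAD=exp@F [exp=F feat=A main=A]
After op 10 (branch): HEAD=exp@F [exp=F feat=A main=A topic=F]
After op 11 (checkout): HEAD=topic@F [exp=F feat=A main=A topic=F]

Answer: exp topic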